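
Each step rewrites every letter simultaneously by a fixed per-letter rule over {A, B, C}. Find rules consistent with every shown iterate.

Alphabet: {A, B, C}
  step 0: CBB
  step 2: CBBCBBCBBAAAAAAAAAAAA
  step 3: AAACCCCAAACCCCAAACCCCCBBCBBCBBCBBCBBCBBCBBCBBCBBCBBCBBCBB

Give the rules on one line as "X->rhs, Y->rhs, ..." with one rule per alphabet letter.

A->CBB, B->CC, C->AAA

  step 2 ⇒ step 3: CBBCBBCBBAAAAAAAAAAAA ⇒ AAA·CC·CC·AAA·CC·CC·AAA·CC·CC·CBB·CBB·CBB·CBB·CBB·CBB·CBB·CBB·CBB·CBB·CBB·CBB
    A ↦ CBB
    B ↦ CC
    C ↦ AAA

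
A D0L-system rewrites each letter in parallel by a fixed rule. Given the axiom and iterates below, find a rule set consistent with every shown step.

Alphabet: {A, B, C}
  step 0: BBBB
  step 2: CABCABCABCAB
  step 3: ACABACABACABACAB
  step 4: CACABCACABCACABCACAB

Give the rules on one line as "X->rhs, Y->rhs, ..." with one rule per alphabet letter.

  step 3 ⇒ step 4: ACABACABACABACAB ⇒ C·A·C·AB·C·A·C·AB·C·A·C·AB·C·A·C·AB
    A ↦ C
    B ↦ AB
    C ↦ A

A->C, B->AB, C->A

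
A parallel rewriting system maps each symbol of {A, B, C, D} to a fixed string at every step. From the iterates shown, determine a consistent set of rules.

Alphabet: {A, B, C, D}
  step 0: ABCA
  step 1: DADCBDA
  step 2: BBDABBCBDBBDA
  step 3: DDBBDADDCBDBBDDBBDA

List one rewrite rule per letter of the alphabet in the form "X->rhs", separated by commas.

  step 2 ⇒ step 3: BBDABBCBDBBDA ⇒ D·D·BB·DA·D·D·CB·D·BB·D·D·BB·DA
    A ↦ DA
    B ↦ D
    C ↦ CB
    D ↦ BB

A->DA, B->D, C->CB, D->BB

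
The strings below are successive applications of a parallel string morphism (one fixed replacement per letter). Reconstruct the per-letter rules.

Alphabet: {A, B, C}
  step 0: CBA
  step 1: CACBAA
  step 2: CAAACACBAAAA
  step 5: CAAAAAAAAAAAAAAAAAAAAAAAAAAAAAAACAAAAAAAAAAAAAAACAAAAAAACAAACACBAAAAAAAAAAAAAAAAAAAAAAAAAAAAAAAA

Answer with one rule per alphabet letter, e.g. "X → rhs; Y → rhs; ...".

A->AA, B->CB, C->CA

  step 1 ⇒ step 2: CACBAA ⇒ CA·AA·CA·CB·AA·AA
    A ↦ AA
    B ↦ CB
    C ↦ CA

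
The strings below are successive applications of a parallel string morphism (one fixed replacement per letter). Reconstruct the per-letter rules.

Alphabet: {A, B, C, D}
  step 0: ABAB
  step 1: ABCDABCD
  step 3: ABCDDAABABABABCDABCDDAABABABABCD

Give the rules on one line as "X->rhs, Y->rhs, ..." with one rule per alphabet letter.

A->AB, B->CD, C->DA, D->AB

  step 0 ⇒ step 1: ABAB ⇒ AB·CD·AB·CD
    A ↦ AB
    B ↦ CD
    C ↦ DA  (constrained at step 1)
    D ↦ AB  (constrained at step 1)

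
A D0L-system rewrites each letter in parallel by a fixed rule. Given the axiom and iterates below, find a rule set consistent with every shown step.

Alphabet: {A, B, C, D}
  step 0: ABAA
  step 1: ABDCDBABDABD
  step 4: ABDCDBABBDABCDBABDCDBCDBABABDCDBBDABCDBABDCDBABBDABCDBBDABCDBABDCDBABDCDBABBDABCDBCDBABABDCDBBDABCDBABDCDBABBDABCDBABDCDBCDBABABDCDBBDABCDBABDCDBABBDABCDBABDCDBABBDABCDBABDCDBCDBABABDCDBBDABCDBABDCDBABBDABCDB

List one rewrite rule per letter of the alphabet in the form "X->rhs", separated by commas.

A->ABD, B->CDB, C->BD, D->AB

  step 0 ⇒ step 1: ABAA ⇒ ABD·CDB·ABD·ABD
    A ↦ ABD
    B ↦ CDB
    C ↦ BD  (constrained at step 1)
    D ↦ AB  (constrained at step 1)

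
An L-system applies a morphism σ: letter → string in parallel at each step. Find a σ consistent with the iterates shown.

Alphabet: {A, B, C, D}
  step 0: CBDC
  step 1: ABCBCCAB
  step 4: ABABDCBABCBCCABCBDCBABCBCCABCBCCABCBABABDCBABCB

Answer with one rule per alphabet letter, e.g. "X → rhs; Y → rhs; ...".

A->D, B->CB, C->AB, D->CC

  step 0 ⇒ step 1: CBDC ⇒ AB·CB·CC·AB
    B ↦ CB
    C ↦ AB
    D ↦ CC
    A ↦ D  (constrained at step 1)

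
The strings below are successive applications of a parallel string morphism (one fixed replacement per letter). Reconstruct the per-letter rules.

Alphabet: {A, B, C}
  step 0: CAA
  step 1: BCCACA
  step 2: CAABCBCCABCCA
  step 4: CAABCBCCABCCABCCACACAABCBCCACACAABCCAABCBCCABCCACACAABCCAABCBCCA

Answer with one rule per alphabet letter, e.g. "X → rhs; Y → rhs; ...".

  step 1 ⇒ step 2: BCCACA ⇒ CAA·BC·BC·CA·BC·CA
    A ↦ CA
    B ↦ CAA
    C ↦ BC

A->CA, B->CAA, C->BC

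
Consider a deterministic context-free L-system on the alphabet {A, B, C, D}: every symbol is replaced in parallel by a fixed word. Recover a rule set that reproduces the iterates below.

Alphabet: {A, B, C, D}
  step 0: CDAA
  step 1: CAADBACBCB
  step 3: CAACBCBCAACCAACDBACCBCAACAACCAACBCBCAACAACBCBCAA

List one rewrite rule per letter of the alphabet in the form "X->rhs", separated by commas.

A->CB, B->C, C->CAA, D->DBA

  step 0 ⇒ step 1: CDAA ⇒ CAA·DBA·CB·CB
    A ↦ CB
    C ↦ CAA
    D ↦ DBA
    B ↦ C  (constrained at step 1)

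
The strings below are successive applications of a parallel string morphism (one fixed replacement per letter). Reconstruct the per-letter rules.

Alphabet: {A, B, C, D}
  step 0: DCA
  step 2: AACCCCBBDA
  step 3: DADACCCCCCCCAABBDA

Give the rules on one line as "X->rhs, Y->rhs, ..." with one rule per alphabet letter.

  step 2 ⇒ step 3: AACCCCBBDA ⇒ DA·DA·CC·CC·CC·CC·A·A·BB·DA
    A ↦ DA
    B ↦ A
    C ↦ CC
    D ↦ BB

A->DA, B->A, C->CC, D->BB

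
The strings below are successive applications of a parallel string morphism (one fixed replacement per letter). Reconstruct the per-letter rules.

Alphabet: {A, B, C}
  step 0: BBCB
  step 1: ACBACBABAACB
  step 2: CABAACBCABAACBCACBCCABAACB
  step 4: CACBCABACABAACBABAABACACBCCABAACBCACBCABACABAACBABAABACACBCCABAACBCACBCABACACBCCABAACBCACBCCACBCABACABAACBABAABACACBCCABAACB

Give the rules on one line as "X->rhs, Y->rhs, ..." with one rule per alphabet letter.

  step 1 ⇒ step 2: ACBACBABAACB ⇒ C·ABA·ACB·C·ABA·ACB·C·ACB·C·C·ABA·ACB
    A ↦ C
    B ↦ ACB
    C ↦ ABA

A->C, B->ACB, C->ABA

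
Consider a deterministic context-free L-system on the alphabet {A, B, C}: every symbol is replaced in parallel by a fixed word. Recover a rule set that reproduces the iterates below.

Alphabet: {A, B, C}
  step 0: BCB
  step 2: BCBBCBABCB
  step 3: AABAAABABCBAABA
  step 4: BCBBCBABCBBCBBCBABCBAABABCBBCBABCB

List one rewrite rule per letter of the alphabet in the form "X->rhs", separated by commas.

  step 3 ⇒ step 4: AABAAABABCBAABA ⇒ BCB·BCB·A·BCB·BCB·BCB·A·BCB·A·AB·A·BCB·BCB·A·BCB
    A ↦ BCB
    B ↦ A
    C ↦ AB

A->BCB, B->A, C->AB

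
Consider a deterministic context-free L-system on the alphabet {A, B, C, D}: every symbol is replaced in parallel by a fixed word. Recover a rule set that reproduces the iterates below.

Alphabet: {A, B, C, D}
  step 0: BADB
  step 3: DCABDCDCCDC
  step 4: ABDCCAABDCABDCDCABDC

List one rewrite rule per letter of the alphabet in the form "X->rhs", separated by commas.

A->C, B->A, C->DC, D->AB

  step 3 ⇒ step 4: DCABDCDCCDC ⇒ AB·DC·C·A·AB·DC·AB·DC·DC·AB·DC
    A ↦ C
    B ↦ A
    C ↦ DC
    D ↦ AB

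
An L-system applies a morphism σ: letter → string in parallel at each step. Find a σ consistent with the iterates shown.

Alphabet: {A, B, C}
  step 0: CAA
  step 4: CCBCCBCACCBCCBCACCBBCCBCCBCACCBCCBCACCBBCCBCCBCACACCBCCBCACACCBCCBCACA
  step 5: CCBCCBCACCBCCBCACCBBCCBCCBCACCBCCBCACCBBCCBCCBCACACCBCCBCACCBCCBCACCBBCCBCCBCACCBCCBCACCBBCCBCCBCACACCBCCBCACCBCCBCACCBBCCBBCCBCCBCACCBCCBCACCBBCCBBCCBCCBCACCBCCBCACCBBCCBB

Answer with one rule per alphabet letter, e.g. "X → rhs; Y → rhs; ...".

  step 4 ⇒ step 5: CCBCCBCACCBCCBCACCBBCCBCCBCACCBCCBCACCBBCCBCCBCACACCBCCBCACACCBCCBCACA ⇒ CCB·CCB·CA·CCB·CCB·CA·CCB·B·CCB·CCB·CA·CCB·CCB·CA·CCB·B·CCB·CCB·CA·CA·CCB·CCB·CA·CCB·CCB·CA·CCB·B·CCB·CCB·CA·CCB·CCB·CA·CCB·B·CCB·CCB·CA·CA·CCB·CCB·CA·CCB·CCB·CA·CCB·B·CCB·B·CCB·CCB·CA·CCB·CCB·CA·CCB·B·CCB·B·CCB·CCB·CA·CCB·CCB·CA·CCB·B·CCB·B
    A ↦ B
    B ↦ CA
    C ↦ CCB

A->B, B->CA, C->CCB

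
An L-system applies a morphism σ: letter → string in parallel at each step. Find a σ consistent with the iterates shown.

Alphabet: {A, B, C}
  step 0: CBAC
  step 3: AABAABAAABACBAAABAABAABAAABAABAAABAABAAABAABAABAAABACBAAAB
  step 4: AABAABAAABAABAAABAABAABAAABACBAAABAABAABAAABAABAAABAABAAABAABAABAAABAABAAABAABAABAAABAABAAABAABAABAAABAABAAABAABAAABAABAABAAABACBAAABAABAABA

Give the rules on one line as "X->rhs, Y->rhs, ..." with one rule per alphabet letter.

A->AAB, B->A, C->ACB

  step 3 ⇒ step 4: AABAABAAABACBAAABAABAABAAABAABAAABAABAAABAABAABAAABACBAAAB ⇒ AAB·AAB·A·AAB·AAB·A·AAB·AAB·AAB·A·AAB·ACB·A·AAB·AAB·AAB·A·AAB·AAB·A·AAB·AAB·A·AAB·AAB·AAB·A·AAB·AAB·A·AAB·AAB·AAB·A·AAB·AAB·A·AAB·AAB·AAB·A·AAB·AAB·A·AAB·AAB·A·AAB·AAB·AAB·A·AAB·ACB·A·AAB·AAB·AAB·A
    A ↦ AAB
    B ↦ A
    C ↦ ACB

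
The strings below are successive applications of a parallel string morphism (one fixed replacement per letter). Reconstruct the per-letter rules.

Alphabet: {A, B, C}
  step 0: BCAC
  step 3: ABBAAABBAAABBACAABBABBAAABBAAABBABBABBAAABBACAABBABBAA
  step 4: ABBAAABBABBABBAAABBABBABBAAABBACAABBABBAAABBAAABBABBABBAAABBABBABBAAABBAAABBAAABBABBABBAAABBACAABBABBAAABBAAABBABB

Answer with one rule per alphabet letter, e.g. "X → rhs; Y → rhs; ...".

A->ABB, B->A, C->ACA

  step 3 ⇒ step 4: ABBAAABBAAABBACAABBABBAAABBAAABBABBABBAAABBACAABBABBAA ⇒ ABB·A·A·ABB·ABB·ABB·A·A·ABB·ABB·ABB·A·A·ABB·ACA·ABB·ABB·A·A·ABB·A·A·ABB·ABB·ABB·A·A·ABB·ABB·ABB·A·A·ABB·A·A·ABB·A·A·ABB·ABB·ABB·A·A·ABB·ACA·ABB·ABB·A·A·ABB·A·A·ABB·ABB
    A ↦ ABB
    B ↦ A
    C ↦ ACA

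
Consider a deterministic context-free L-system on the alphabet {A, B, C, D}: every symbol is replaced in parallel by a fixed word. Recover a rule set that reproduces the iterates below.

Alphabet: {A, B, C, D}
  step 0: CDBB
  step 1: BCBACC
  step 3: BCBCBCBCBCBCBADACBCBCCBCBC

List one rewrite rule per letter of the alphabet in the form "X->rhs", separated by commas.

  step 0 ⇒ step 1: CDBB ⇒ BCB·A·C·C
    B ↦ C
    C ↦ BCB
    D ↦ A
    A ↦ BAD  (constrained at step 1)

A->BAD, B->C, C->BCB, D->A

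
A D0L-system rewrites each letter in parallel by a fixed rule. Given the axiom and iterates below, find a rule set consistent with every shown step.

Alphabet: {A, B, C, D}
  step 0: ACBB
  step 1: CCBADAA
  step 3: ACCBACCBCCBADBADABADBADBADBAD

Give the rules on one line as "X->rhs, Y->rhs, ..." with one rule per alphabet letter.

A->CC, B->A, C->BAD, D->B

  step 0 ⇒ step 1: ACBB ⇒ CC·BAD·A·A
    A ↦ CC
    B ↦ A
    C ↦ BAD
    D ↦ B  (constrained at step 1)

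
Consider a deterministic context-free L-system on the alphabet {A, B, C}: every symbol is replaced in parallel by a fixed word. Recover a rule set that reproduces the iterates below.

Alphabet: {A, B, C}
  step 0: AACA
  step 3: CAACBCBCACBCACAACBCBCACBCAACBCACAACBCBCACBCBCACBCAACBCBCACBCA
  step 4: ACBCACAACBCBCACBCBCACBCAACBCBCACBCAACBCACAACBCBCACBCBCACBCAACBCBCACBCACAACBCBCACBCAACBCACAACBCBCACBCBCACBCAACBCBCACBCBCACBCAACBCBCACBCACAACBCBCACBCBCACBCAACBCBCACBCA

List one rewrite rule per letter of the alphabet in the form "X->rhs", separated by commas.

  step 3 ⇒ step 4: CAACBCBCACBCACAACBCBCACBCAACBCACAACBCBCACBCBCACBCAACBCBCACBCA ⇒ ACB·CA·CA·ACB·CBC·ACB·CBC·ACB·CA·ACB·CBC·ACB·CA·ACB·CA·CA·ACB·CBC·ACB·CBC·ACB·CA·ACB·CBC·ACB·CA·CA·ACB·CBC·ACB·CA·ACB·CA·CA·ACB·CBC·ACB·CBC·ACB·CA·ACB·CBC·ACB·CBC·ACB·CA·ACB·CBC·ACB·CA·CA·ACB·CBC·ACB·CBC·ACB·CA·ACB·CBC·ACB·CA
    A ↦ CA
    B ↦ CBC
    C ↦ ACB

A->CA, B->CBC, C->ACB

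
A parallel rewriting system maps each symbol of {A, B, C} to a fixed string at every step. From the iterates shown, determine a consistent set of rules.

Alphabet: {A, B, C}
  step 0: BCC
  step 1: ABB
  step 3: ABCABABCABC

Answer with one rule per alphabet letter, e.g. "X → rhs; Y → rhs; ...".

A->ABC, B->A, C->B

  step 0 ⇒ step 1: BCC ⇒ A·B·B
    B ↦ A
    C ↦ B
    A ↦ ABC  (constrained at step 1)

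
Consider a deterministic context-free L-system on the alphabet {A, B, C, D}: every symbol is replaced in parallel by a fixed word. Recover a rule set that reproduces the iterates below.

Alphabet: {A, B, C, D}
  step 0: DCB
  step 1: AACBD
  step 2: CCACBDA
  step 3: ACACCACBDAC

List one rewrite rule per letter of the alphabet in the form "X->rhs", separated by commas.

  step 2 ⇒ step 3: CCACBDA ⇒ AC·AC·C·AC·BD·A·C
    A ↦ C
    B ↦ BD
    C ↦ AC
    D ↦ A

A->C, B->BD, C->AC, D->A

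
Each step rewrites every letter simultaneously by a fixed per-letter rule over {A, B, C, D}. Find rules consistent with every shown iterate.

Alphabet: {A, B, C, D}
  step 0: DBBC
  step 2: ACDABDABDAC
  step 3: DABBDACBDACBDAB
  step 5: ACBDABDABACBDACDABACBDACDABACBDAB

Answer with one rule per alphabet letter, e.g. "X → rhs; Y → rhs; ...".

  step 2 ⇒ step 3: ACDABDABDAC ⇒ D·AB·B·D·AC·B·D·AC·B·D·AB
    A ↦ D
    B ↦ AC
    C ↦ AB
    D ↦ B

A->D, B->AC, C->AB, D->B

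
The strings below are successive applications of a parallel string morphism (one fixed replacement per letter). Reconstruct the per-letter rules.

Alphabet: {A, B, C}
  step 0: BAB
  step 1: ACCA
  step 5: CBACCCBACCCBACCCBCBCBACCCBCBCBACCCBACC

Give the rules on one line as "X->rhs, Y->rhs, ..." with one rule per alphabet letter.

A->CC, B->A, C->CB

  step 0 ⇒ step 1: BAB ⇒ A·CC·A
    A ↦ CC
    B ↦ A
    C ↦ CB  (constrained at step 1)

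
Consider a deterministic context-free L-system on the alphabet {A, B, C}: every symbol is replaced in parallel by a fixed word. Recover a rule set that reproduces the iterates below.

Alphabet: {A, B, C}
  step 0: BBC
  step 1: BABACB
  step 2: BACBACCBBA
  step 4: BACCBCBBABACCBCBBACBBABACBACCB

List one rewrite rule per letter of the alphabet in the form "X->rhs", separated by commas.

  step 1 ⇒ step 2: BABACB ⇒ BA·C·BA·C·CB·BA
    A ↦ C
    B ↦ BA
    C ↦ CB

A->C, B->BA, C->CB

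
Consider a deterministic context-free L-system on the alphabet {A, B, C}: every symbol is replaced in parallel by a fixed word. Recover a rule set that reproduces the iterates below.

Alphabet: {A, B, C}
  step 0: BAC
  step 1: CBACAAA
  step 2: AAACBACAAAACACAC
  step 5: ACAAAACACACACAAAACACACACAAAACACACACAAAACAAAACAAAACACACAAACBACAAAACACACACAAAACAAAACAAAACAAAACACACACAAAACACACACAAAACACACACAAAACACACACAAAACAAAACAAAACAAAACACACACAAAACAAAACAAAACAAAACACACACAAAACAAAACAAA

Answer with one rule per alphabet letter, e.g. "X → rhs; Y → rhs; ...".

A->AC, B->CB, C->AAA

  step 1 ⇒ step 2: CBACAAA ⇒ AAA·CB·AC·AAA·AC·AC·AC
    A ↦ AC
    B ↦ CB
    C ↦ AAA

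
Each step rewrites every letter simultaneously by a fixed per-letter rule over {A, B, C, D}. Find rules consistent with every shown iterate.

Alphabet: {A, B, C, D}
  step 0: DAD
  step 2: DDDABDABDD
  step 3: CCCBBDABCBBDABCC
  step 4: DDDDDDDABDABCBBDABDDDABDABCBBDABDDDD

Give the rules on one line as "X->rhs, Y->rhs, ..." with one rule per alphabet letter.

A->BB, B->DAB, C->DD, D->C

  step 3 ⇒ step 4: CCCBBDABCBBDABCC ⇒ DD·DD·DD·DAB·DAB·C·BB·DAB·DD·DAB·DAB·C·BB·DAB·DD·DD
    A ↦ BB
    B ↦ DAB
    C ↦ DD
    D ↦ C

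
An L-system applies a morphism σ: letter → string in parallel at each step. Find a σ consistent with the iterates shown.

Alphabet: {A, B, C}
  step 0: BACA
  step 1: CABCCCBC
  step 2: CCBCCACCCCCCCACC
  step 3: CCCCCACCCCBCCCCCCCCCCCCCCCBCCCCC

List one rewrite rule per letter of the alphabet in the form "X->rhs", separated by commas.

  step 2 ⇒ step 3: CCBCCACCCCCCCACC ⇒ CC·CC·CA·CC·CC·BC·CC·CC·CC·CC·CC·CC·CC·BC·CC·CC
    A ↦ BC
    B ↦ CA
    C ↦ CC

A->BC, B->CA, C->CC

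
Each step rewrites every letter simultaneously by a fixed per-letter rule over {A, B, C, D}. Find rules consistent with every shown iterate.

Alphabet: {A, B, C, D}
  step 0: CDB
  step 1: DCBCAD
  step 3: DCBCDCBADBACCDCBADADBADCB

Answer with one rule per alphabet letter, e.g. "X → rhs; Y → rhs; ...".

  step 0 ⇒ step 1: CDB ⇒ DCB·C·AD
    B ↦ AD
    C ↦ DCB
    D ↦ C
    A ↦ BA  (constrained at step 1)

A->BA, B->AD, C->DCB, D->C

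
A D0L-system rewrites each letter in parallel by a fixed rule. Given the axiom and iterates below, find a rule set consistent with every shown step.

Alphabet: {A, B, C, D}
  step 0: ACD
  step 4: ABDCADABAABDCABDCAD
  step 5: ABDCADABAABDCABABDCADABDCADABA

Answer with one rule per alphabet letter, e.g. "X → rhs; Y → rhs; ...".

A->AB, B->DC, C->D, D->A

  step 4 ⇒ step 5: ABDCADABAABDCABDCAD ⇒ AB·DC·A·D·AB·A·AB·DC·AB·AB·DC·A·D·AB·DC·A·D·AB·A
    A ↦ AB
    B ↦ DC
    C ↦ D
    D ↦ A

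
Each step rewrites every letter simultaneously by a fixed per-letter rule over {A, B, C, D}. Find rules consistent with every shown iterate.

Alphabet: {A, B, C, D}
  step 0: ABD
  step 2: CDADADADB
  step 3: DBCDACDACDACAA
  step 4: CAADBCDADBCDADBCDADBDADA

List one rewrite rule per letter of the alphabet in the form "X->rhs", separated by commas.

  step 3 ⇒ step 4: DBCDACDACDACAA ⇒ C·AA·DB·C·DA·DB·C·DA·DB·C·DA·DB·DA·DA
    A ↦ DA
    B ↦ AA
    C ↦ DB
    D ↦ C

A->DA, B->AA, C->DB, D->C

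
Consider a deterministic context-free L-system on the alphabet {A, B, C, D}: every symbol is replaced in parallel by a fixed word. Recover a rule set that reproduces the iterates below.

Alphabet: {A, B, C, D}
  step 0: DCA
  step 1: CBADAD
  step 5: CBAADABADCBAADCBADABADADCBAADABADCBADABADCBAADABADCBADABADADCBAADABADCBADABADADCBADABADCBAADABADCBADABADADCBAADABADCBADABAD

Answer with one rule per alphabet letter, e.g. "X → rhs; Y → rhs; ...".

A->AD, B->AB, C->D, D->CBA

  step 0 ⇒ step 1: DCA ⇒ CBA·D·AD
    A ↦ AD
    C ↦ D
    D ↦ CBA
    B ↦ AB  (constrained at step 1)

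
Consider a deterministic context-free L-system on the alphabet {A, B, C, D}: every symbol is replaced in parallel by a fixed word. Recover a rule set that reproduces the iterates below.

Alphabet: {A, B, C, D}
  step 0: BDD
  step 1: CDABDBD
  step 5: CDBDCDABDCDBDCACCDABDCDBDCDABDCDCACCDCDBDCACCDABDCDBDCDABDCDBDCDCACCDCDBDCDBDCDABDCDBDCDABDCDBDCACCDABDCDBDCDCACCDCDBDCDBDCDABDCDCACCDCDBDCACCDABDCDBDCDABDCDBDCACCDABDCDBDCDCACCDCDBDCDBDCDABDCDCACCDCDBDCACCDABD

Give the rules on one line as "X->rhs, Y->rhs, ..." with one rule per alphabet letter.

A->CAC, B->CDA, C->CD, D->BD

  step 0 ⇒ step 1: BDD ⇒ CDA·BD·BD
    B ↦ CDA
    D ↦ BD
    A ↦ CAC  (constrained at step 1)
    C ↦ CD  (constrained at step 1)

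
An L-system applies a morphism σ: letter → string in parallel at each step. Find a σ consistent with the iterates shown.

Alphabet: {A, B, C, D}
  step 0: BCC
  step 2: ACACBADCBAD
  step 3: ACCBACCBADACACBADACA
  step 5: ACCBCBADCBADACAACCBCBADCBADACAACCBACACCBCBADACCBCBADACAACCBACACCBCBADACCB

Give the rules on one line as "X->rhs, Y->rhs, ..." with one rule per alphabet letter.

A->AC, B->AD, C->CB, D->A

  step 2 ⇒ step 3: ACACBADCBAD ⇒ AC·CB·AC·CB·AD·AC·A·CB·AD·AC·A
    A ↦ AC
    B ↦ AD
    C ↦ CB
    D ↦ A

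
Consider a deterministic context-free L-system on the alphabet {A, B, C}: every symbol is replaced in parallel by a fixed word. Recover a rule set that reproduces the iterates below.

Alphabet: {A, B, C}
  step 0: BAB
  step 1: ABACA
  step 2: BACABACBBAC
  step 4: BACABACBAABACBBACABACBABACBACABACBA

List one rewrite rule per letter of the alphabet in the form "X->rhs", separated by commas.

A->BAC, B->A, C->B

  step 1 ⇒ step 2: ABACA ⇒ BAC·A·BAC·B·BAC
    A ↦ BAC
    B ↦ A
    C ↦ B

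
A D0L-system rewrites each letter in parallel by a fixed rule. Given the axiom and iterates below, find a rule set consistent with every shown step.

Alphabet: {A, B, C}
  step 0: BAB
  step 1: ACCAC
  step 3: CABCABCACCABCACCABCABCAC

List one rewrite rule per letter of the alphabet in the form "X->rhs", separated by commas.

  step 0 ⇒ step 1: BAB ⇒ AC·C·AC
    A ↦ C
    B ↦ AC
    C ↦ CAB  (constrained at step 1)

A->C, B->AC, C->CAB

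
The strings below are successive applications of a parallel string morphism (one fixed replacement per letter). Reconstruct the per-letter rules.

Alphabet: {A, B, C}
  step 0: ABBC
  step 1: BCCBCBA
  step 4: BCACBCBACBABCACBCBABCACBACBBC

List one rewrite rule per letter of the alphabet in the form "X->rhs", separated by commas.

A->BC, B->CB, C->A

  step 0 ⇒ step 1: ABBC ⇒ BC·CB·CB·A
    A ↦ BC
    B ↦ CB
    C ↦ A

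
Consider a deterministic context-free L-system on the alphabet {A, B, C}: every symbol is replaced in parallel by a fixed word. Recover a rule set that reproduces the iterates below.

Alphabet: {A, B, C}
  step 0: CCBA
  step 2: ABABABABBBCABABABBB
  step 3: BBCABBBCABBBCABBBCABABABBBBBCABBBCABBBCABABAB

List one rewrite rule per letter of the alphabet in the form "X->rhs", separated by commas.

  step 2 ⇒ step 3: ABABABABBBCABABABBB ⇒ BBC·AB·BBC·AB·BBC·AB·BBC·AB·AB·AB·BB·BBC·AB·BBC·AB·BBC·AB·AB·AB
    A ↦ BBC
    B ↦ AB
    C ↦ BB

A->BBC, B->AB, C->BB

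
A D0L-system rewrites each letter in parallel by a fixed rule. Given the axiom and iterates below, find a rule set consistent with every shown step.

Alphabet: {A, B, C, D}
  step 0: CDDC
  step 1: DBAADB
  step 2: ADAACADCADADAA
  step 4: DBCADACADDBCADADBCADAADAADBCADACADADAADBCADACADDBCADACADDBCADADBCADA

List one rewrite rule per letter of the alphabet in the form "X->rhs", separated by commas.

A->CAD, B->DAA, C->DB, D->A

  step 1 ⇒ step 2: DBAADB ⇒ A·DAA·CAD·CAD·A·DAA
    A ↦ CAD
    B ↦ DAA
    D ↦ A
  step 0 ⇒ step 1: CDDC ⇒ DB·A·A·DB
    C ↦ DB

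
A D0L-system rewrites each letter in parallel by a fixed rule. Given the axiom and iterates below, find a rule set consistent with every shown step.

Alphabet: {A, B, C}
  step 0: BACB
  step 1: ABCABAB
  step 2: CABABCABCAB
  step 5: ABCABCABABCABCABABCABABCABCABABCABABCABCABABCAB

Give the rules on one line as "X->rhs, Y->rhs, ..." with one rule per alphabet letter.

A->C, B->AB, C->AB

  step 1 ⇒ step 2: ABCABAB ⇒ C·AB·AB·C·AB·C·AB
    A ↦ C
    B ↦ AB
    C ↦ AB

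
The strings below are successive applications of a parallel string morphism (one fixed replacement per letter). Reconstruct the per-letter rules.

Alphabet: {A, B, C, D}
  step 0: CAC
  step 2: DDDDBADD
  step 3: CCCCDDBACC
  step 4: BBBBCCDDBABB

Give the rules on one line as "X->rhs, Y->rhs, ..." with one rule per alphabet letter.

A->BA, B->DD, C->B, D->C

  step 3 ⇒ step 4: CCCCDDBACC ⇒ B·B·B·B·C·C·DD·BA·B·B
    A ↦ BA
    B ↦ DD
    C ↦ B
    D ↦ C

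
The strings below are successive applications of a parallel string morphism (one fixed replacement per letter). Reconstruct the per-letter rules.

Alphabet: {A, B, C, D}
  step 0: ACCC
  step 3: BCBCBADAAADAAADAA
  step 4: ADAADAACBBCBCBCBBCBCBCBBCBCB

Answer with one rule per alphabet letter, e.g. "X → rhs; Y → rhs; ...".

A->CB, B->A, C->DA, D->B

  step 3 ⇒ step 4: BCBCBADAAADAAADAA ⇒ A·DA·A·DA·A·CB·B·CB·CB·CB·B·CB·CB·CB·B·CB·CB
    A ↦ CB
    B ↦ A
    C ↦ DA
    D ↦ B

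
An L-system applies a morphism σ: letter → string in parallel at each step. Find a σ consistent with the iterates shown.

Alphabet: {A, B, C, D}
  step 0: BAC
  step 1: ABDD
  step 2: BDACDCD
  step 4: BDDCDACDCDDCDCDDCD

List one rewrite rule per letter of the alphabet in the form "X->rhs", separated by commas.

  step 1 ⇒ step 2: ABDD ⇒ BD·A·CD·CD
    A ↦ BD
    B ↦ A
    D ↦ CD
  step 0 ⇒ step 1: BAC ⇒ A·BD·D
    C ↦ D

A->BD, B->A, C->D, D->CD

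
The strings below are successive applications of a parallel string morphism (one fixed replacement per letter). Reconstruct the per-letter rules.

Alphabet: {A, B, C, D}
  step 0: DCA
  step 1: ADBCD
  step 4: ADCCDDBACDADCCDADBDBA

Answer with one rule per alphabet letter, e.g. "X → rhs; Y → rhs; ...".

  step 0 ⇒ step 1: DCA ⇒ A·DB·CD
    A ↦ CD
    C ↦ DB
    D ↦ A
    B ↦ DC  (constrained at step 1)

A->CD, B->DC, C->DB, D->A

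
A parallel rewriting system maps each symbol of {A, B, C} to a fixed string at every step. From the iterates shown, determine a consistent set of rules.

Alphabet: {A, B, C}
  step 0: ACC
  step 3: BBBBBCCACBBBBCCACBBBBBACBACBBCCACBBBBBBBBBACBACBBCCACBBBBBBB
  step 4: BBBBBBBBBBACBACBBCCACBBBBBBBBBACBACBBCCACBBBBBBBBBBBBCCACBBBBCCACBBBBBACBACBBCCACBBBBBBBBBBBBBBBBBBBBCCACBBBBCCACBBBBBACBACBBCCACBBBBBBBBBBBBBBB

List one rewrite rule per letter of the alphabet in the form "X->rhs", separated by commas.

A->BCC, B->BB, C->ACB

  step 3 ⇒ step 4: BBBBBCCACBBBBCCACBBBBBACBACBBCCACBBBBBBBBBACBACBBCCACBBBBBBB ⇒ BB·BB·BB·BB·BB·ACB·ACB·BCC·ACB·BB·BB·BB·BB·ACB·ACB·BCC·ACB·BB·BB·BB·BB·BB·BCC·ACB·BB·BCC·ACB·BB·BB·ACB·ACB·BCC·ACB·BB·BB·BB·BB·BB·BB·BB·BB·BB·BCC·ACB·BB·BCC·ACB·BB·BB·ACB·ACB·BCC·ACB·BB·BB·BB·BB·BB·BB·BB
    A ↦ BCC
    B ↦ BB
    C ↦ ACB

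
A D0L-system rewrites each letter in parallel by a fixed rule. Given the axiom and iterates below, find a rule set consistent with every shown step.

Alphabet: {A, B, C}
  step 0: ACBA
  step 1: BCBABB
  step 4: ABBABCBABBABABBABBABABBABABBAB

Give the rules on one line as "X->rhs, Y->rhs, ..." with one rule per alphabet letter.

A->B, B->AB, C->CB

  step 0 ⇒ step 1: ACBA ⇒ B·CB·AB·B
    A ↦ B
    B ↦ AB
    C ↦ CB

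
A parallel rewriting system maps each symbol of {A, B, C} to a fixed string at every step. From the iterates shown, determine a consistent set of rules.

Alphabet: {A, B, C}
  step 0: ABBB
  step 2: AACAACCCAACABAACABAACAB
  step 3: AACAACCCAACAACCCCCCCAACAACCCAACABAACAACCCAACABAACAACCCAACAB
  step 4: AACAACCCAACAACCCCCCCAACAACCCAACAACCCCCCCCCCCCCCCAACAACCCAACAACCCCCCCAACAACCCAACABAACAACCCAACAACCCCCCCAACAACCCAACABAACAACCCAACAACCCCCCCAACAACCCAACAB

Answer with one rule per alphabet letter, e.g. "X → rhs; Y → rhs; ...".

  step 3 ⇒ step 4: AACAACCCAACAACCCCCCCAACAACCCAACABAACAACCCAACABAACAACCCAACAB ⇒ AAC·AAC·CC·AAC·AAC·CC·CC·CC·AAC·AAC·CC·AAC·AAC·CC·CC·CC·CC·CC·CC·CC·AAC·AAC·CC·AAC·AAC·CC·CC·CC·AAC·AAC·CC·AAC·AB·AAC·AAC·CC·AAC·AAC·CC·CC·CC·AAC·AAC·CC·AAC·AB·AAC·AAC·CC·AAC·AAC·CC·CC·CC·AAC·AAC·CC·AAC·AB
    A ↦ AAC
    B ↦ AB
    C ↦ CC

A->AAC, B->AB, C->CC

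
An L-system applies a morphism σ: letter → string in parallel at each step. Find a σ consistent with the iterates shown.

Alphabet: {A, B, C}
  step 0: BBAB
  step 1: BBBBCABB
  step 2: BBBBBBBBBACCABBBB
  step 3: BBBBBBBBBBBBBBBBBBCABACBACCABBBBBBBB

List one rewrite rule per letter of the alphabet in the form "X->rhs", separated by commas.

A->CA, B->BB, C->BAC

  step 2 ⇒ step 3: BBBBBBBBBACCABBBB ⇒ BB·BB·BB·BB·BB·BB·BB·BB·BB·CA·BAC·BAC·CA·BB·BB·BB·BB
    A ↦ CA
    B ↦ BB
    C ↦ BAC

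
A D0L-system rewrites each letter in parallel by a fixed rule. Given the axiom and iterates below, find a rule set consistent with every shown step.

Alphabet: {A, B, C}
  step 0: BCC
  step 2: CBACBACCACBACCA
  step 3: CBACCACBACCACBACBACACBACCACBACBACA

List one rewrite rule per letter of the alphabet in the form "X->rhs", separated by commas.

  step 2 ⇒ step 3: CBACBACCACBACCA ⇒ CBA·C·CA·CBA·C·CA·CBA·CBA·CA·CBA·C·CA·CBA·CBA·CA
    A ↦ CA
    B ↦ C
    C ↦ CBA

A->CA, B->C, C->CBA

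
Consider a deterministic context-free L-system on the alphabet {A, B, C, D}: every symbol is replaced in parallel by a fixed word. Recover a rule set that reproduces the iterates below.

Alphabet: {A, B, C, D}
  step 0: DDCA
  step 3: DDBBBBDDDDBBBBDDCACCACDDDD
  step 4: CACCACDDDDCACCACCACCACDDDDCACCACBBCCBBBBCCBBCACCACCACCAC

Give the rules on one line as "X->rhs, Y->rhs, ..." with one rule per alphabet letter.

  step 3 ⇒ step 4: DDBBBBDDDDBBBBDDCACCACDDDD ⇒ CAC·CAC·D·D·D·D·CAC·CAC·CAC·CAC·D·D·D·D·CAC·CAC·BB·CC·BB·BB·CC·BB·CAC·CAC·CAC·CAC
    A ↦ CC
    B ↦ D
    C ↦ BB
    D ↦ CAC

A->CC, B->D, C->BB, D->CAC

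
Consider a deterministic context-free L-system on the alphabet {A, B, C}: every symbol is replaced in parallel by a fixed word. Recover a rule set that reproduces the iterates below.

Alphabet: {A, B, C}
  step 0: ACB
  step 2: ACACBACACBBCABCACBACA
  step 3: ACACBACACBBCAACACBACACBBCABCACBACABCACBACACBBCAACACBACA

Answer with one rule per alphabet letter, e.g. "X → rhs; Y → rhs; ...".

A->ACA, B->BCA, C->CB

  step 2 ⇒ step 3: ACACBACACBBCABCACBACA ⇒ ACA·CB·ACA·CB·BCA·ACA·CB·ACA·CB·BCA·BCA·CB·ACA·BCA·CB·ACA·CB·BCA·ACA·CB·ACA
    A ↦ ACA
    B ↦ BCA
    C ↦ CB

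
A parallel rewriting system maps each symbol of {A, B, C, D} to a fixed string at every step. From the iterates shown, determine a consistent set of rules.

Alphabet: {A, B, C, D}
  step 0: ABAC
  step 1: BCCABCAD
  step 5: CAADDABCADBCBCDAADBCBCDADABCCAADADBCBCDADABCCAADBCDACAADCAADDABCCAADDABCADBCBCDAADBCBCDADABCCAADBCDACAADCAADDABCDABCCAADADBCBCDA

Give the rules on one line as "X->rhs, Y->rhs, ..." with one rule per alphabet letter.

  step 0 ⇒ step 1: ABAC ⇒ BC·CA·BC·AD
    A ↦ BC
    B ↦ CA
    C ↦ AD
    D ↦ DA  (constrained at step 1)

A->BC, B->CA, C->AD, D->DA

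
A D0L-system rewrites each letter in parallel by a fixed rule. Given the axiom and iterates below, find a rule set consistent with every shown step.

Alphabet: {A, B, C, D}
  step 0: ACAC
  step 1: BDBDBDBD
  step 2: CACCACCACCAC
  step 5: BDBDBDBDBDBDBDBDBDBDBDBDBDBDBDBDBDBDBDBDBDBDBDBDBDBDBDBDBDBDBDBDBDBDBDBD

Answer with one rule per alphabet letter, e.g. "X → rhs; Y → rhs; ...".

A->BD, B->C, C->BD, D->AC

  step 1 ⇒ step 2: BDBDBDBD ⇒ C·AC·C·AC·C·AC·C·AC
    B ↦ C
    D ↦ AC
  step 0 ⇒ step 1: ACAC ⇒ BD·BD·BD·BD
    A ↦ BD
  step 0 ⇒ step 1: ACAC ⇒ BD·BD·BD·BD
    C ↦ BD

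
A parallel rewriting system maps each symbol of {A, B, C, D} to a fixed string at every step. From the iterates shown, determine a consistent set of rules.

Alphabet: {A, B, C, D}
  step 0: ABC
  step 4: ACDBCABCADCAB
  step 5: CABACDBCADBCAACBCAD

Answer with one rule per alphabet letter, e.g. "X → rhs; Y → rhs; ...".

A->CA, B->D, C->B, D->AC

  step 4 ⇒ step 5: ACDBCABCADCAB ⇒ CA·B·AC·D·B·CA·D·B·CA·AC·B·CA·D
    A ↦ CA
    B ↦ D
    C ↦ B
    D ↦ AC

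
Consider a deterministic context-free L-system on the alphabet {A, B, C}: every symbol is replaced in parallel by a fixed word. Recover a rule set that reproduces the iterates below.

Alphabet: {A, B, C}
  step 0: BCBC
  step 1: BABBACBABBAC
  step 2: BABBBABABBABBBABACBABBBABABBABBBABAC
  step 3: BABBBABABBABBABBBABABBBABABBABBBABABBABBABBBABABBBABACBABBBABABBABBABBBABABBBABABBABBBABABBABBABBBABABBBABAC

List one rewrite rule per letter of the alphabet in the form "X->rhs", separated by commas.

  step 2 ⇒ step 3: BABBBABABBABBBABACBABBBABABBABBBABAC ⇒ BAB·BBA·BAB·BAB·BAB·BBA·BAB·BBA·BAB·BAB·BBA·BAB·BAB·BAB·BBA·BAB·BBA·BAC·BAB·BBA·BAB·BAB·BAB·BBA·BAB·BBA·BAB·BAB·BBA·BAB·BAB·BAB·BBA·BAB·BBA·BAC
    A ↦ BBA
    B ↦ BAB
    C ↦ BAC

A->BBA, B->BAB, C->BAC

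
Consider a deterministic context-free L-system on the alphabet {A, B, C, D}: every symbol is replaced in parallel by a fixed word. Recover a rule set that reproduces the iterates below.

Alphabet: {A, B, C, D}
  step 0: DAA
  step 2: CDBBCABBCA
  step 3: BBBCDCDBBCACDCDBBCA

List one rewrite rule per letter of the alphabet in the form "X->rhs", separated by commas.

A->CA, B->CD, C->BB, D->B

  step 2 ⇒ step 3: CDBBCABBCA ⇒ BB·B·CD·CD·BB·CA·CD·CD·BB·CA
    A ↦ CA
    B ↦ CD
    C ↦ BB
    D ↦ B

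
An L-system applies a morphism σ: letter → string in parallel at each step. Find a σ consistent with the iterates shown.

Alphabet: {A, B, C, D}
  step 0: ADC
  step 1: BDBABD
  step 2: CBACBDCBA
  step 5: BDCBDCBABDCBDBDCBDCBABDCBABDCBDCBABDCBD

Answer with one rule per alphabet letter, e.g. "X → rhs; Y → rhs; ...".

A->BD, B->C, C->BD, D->BA

  step 1 ⇒ step 2: BDBABD ⇒ C·BA·C·BD·C·BA
    A ↦ BD
    B ↦ C
    D ↦ BA
  step 0 ⇒ step 1: ADC ⇒ BD·BA·BD
    C ↦ BD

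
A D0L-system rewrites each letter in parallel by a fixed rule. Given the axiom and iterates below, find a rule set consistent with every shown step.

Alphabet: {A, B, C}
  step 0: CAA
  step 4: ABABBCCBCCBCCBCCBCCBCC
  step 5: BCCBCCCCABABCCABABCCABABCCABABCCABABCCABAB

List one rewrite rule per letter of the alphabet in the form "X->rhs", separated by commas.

  step 4 ⇒ step 5: ABABBCCBCCBCCBCCBCCBCC ⇒ B·CC·B·CC·CC·AB·AB·CC·AB·AB·CC·AB·AB·CC·AB·AB·CC·AB·AB·CC·AB·AB
    A ↦ B
    B ↦ CC
    C ↦ AB

A->B, B->CC, C->AB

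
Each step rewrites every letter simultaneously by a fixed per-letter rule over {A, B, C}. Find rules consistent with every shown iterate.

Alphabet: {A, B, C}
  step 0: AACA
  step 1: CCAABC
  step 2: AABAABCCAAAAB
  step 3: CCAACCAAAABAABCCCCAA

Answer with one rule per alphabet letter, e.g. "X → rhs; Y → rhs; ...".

  step 2 ⇒ step 3: AABAABCCAAAAB ⇒ C·C·AA·C·C·AA·AAB·AAB·C·C·C·C·AA
    A ↦ C
    B ↦ AA
    C ↦ AAB

A->C, B->AA, C->AAB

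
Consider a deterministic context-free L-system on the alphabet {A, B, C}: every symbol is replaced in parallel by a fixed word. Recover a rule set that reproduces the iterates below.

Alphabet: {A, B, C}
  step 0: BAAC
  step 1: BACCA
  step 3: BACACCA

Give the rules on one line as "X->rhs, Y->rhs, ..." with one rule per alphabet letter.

  step 0 ⇒ step 1: BAAC ⇒ BA·C·C·A
    A ↦ C
    B ↦ BA
    C ↦ A

A->C, B->BA, C->A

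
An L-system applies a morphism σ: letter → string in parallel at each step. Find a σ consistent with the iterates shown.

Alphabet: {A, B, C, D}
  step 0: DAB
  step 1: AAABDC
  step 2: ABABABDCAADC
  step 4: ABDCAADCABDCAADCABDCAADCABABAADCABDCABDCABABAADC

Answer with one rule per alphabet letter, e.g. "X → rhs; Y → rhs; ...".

  step 1 ⇒ step 2: AAABDC ⇒ AB·AB·AB·DC·AA·DC
    A ↦ AB
    B ↦ DC
    C ↦ DC
    D ↦ AA

A->AB, B->DC, C->DC, D->AA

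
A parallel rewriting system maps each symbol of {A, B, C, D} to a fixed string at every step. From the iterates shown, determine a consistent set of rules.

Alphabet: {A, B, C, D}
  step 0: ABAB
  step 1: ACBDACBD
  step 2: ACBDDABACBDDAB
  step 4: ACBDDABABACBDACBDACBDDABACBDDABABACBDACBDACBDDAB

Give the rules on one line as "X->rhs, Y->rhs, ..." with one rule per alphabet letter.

A->ACB, B->D, C->D, D->AB

  step 1 ⇒ step 2: ACBDACBD ⇒ ACB·D·D·AB·ACB·D·D·AB
    A ↦ ACB
    B ↦ D
    C ↦ D
    D ↦ AB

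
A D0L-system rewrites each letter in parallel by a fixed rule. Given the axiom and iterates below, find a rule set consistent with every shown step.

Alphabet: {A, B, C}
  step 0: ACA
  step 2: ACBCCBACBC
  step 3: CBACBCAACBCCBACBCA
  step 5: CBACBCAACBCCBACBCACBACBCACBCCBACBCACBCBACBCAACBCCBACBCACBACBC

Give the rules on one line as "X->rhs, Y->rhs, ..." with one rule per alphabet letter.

  step 2 ⇒ step 3: ACBCCBACBC ⇒ CB·A·CBC·A·A·CBC·CB·A·CBC·A
    A ↦ CB
    B ↦ CBC
    C ↦ A

A->CB, B->CBC, C->A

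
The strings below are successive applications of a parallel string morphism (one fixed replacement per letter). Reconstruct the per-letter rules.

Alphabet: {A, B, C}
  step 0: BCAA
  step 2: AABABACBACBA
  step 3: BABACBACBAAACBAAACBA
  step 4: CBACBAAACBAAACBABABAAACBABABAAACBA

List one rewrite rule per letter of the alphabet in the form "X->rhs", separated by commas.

A->BA, B->C, C->AA

  step 3 ⇒ step 4: BABACBACBAAACBAAACBA ⇒ C·BA·C·BA·AA·C·BA·AA·C·BA·BA·BA·AA·C·BA·BA·BA·AA·C·BA
    A ↦ BA
    B ↦ C
    C ↦ AA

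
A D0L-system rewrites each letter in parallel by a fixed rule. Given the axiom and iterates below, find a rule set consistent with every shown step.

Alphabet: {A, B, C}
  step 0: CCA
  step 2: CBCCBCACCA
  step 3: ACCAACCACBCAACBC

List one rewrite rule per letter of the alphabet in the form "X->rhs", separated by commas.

A->CBC, B->CC, C->A

  step 2 ⇒ step 3: CBCCBCACCA ⇒ A·CC·A·A·CC·A·CBC·A·A·CBC
    A ↦ CBC
    B ↦ CC
    C ↦ A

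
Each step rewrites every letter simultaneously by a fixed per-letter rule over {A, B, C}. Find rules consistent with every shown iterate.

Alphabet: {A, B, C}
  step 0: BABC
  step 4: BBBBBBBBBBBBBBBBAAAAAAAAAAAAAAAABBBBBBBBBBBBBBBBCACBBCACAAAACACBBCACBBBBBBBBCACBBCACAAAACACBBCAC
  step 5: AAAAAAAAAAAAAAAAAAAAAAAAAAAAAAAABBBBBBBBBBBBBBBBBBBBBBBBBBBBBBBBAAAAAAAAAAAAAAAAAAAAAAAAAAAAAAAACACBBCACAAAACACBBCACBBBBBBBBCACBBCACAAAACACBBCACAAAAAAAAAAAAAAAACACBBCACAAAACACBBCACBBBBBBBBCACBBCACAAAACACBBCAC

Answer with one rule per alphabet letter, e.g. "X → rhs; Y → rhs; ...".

  step 4 ⇒ step 5: BBBBBBBBBBBBBBBBAAAAAAAAAAAAAAAABBBBBBBBBBBBBBBBCACBBCACAAAACACBBCACBBBBBBBBCACBBCACAAAACACBBCAC ⇒ AA·AA·AA·AA·AA·AA·AA·AA·AA·AA·AA·AA·AA·AA·AA·AA·BB·BB·BB·BB·BB·BB·BB·BB·BB·BB·BB·BB·BB·BB·BB·BB·AA·AA·AA·AA·AA·AA·AA·AA·AA·AA·AA·AA·AA·AA·AA·AA·CAC·BB·CAC·AA·AA·CAC·BB·CAC·BB·BB·BB·BB·CAC·BB·CAC·AA·AA·CAC·BB·CAC·AA·AA·AA·AA·AA·AA·AA·AA·CAC·BB·CAC·AA·AA·CAC·BB·CAC·BB·BB·BB·BB·CAC·BB·CAC·AA·AA·CAC·BB·CAC
    A ↦ BB
    B ↦ AA
    C ↦ CAC

A->BB, B->AA, C->CAC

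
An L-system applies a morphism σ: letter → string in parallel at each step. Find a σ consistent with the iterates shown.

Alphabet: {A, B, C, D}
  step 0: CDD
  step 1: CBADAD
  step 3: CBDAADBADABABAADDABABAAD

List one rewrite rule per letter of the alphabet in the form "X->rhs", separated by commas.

  step 0 ⇒ step 1: CDD ⇒ CB·AD·AD
    C ↦ CB
    D ↦ AD
    A ↦ BA  (constrained at step 1)
    B ↦ DA  (constrained at step 1)

A->BA, B->DA, C->CB, D->AD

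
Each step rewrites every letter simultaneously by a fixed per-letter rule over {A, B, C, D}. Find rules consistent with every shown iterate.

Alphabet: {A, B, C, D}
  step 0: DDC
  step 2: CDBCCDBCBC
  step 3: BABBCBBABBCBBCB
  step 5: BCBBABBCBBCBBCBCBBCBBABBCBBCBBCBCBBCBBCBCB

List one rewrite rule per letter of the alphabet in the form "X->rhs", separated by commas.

A->CD, B->BC, C->B, D->AB

  step 2 ⇒ step 3: CDBCCDBCBC ⇒ B·AB·BC·B·B·AB·BC·B·BC·B
    B ↦ BC
    C ↦ B
    D ↦ AB
    A ↦ CD  (constrained at step 3)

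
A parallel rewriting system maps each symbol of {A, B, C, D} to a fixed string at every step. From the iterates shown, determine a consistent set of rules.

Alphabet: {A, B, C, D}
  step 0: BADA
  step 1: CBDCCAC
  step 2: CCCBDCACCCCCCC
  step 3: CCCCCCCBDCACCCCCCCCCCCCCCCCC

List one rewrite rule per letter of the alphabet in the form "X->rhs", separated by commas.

A->C, B->CBD, C->CC, D->CA

  step 2 ⇒ step 3: CCCBDCACCCCCCC ⇒ CC·CC·CC·CBD·CA·CC·C·CC·CC·CC·CC·CC·CC·CC
    A ↦ C
    B ↦ CBD
    C ↦ CC
    D ↦ CA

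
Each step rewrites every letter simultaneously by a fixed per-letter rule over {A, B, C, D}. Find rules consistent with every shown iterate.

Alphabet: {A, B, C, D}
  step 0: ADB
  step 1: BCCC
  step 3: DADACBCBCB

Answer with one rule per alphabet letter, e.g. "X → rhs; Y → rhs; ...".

A->B, B->CC, C->DA, D->C

  step 0 ⇒ step 1: ADB ⇒ B·C·CC
    A ↦ B
    B ↦ CC
    D ↦ C
    C ↦ DA  (constrained at step 1)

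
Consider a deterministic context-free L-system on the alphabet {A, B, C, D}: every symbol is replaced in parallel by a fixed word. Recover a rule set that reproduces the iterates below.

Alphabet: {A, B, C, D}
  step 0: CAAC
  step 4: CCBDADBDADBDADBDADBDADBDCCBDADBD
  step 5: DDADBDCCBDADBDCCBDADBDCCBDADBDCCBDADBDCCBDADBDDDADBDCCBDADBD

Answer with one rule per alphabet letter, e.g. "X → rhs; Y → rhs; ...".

A->CC, B->AD, C->D, D->BD

  step 4 ⇒ step 5: CCBDADBDADBDADBDADBDADBDCCBDADBD ⇒ D·D·AD·BD·CC·BD·AD·BD·CC·BD·AD·BD·CC·BD·AD·BD·CC·BD·AD·BD·CC·BD·AD·BD·D·D·AD·BD·CC·BD·AD·BD
    A ↦ CC
    B ↦ AD
    C ↦ D
    D ↦ BD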